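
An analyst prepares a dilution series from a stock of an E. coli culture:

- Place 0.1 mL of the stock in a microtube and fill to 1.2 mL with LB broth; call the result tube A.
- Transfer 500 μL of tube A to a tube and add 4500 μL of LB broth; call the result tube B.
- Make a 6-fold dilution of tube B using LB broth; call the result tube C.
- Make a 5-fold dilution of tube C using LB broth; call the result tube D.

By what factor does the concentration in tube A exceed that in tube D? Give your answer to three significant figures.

Step 1: 0.1 mL brought to 1.2 mL → factor 1.2/0.1 = 12
Step 2: 500 μL + 4500 μL = 5000 μL total → factor 5000/500 = 10
Step 3: 6-fold → factor 6
Step 4: 5-fold → factor 5
Dilution factor to tube A = 12; to tube D = 3600
[tube A]/[tube D] = (factor to tube D)/(factor to tube A) = 3600/12 = 300

300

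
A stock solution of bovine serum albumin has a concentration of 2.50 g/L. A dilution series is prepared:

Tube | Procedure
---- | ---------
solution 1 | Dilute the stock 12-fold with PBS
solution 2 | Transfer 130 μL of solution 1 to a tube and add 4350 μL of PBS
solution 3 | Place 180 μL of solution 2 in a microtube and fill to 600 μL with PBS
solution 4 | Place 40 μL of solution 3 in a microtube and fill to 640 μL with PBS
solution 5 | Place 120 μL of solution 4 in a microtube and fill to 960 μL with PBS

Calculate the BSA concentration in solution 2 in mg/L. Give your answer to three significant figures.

Step 1: 12-fold → factor 12
Step 2: 130 μL + 4350 μL = 4480 μL total → factor 4480/130 = 34.462
Dilution factor through solution 2 = 12 × 34.462 = 413.54
[solution 2] = 2.50 g/L / 413.54 = 0.006045 g/L = 6.05 mg/L

6.05 mg/L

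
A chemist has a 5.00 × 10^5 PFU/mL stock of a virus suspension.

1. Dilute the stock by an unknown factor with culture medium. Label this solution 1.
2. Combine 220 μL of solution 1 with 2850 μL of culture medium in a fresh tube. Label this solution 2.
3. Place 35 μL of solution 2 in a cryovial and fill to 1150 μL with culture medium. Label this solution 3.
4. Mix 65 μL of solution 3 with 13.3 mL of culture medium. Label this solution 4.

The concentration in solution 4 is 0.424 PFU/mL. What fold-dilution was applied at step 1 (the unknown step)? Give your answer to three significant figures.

Step 1: unknown factor x
Step 2: 220 μL + 2850 μL = 3070 μL total → factor 3070/220 = 13.955
Step 3: 35 μL brought to 1150 μL → factor 1150/35 = 32.857
Step 4: 65 μL + 13.3 mL = 13365 μL total → factor 13365/65 = 205.62
Product of known-step factors = 94276
Overall factor = 5.00 × 10^5 PFU/mL / (0.424 PFU/mL) = 1.1792 × 10^6
x = 1.1792 × 10^6 / 94276 = 12.5

12.5-fold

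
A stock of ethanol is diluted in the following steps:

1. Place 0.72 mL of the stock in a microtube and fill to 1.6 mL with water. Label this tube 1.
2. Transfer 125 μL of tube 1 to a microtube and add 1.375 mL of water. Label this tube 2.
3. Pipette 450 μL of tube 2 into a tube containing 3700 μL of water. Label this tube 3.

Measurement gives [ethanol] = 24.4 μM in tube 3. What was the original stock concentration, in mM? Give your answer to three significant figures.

6.00 mM

Step 1: 0.72 mL brought to 1.6 mL → factor 1.6/0.72 = 2.2222
Step 2: 125 μL + 1.375 mL = 1500 μL total → factor 1500/125 = 12
Step 3: 450 μL + 3700 μL = 4150 μL total → factor 4150/450 = 9.2222
Overall dilution factor = 2.2222 × 12 × 9.2222 = 245.93
Stock = 24.4 μM × 245.93 = 6001 μM = 6.00 mM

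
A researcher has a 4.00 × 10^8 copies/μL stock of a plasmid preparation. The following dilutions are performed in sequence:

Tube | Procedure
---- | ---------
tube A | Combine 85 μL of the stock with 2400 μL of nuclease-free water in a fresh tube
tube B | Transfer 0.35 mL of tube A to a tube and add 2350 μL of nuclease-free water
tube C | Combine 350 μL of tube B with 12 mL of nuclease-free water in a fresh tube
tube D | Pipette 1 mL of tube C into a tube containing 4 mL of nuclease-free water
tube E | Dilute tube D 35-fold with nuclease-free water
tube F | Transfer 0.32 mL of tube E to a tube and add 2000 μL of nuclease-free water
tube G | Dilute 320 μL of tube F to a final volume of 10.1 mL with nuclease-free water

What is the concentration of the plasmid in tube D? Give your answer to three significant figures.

Step 1: 85 μL + 2400 μL = 2485 μL total → factor 2485/85 = 29.235
Step 2: 0.35 mL + 2350 μL = 2.7 mL total → factor 2.7/0.35 = 7.7143
Step 3: 350 μL + 12 mL = 12350 μL total → factor 12350/350 = 35.286
Step 4: 1 mL + 4 mL = 5 mL total → factor 5/1 = 5
Dilution factor through tube D = 29.235 × 7.7143 × 35.286 × 5 = 39790
[tube D] = 4.00 × 10^8 copies/μL / 39790 = 1.01 × 10^4 copies/μL

1.01 × 10^4 copies/μL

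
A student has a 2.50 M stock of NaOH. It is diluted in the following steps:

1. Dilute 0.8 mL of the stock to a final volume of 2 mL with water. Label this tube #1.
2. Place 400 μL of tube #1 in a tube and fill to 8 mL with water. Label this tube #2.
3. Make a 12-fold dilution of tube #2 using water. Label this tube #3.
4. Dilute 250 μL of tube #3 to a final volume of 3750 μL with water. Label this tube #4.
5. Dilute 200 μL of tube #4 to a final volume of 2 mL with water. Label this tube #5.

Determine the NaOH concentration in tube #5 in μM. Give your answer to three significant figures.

27.8 μM

Step 1: 0.8 mL brought to 2 mL → factor 2/0.8 = 2.5
Step 2: 400 μL brought to 8 mL → factor 8000/400 = 20
Step 3: 12-fold → factor 12
Step 4: 250 μL brought to 3750 μL → factor 3750/250 = 15
Step 5: 200 μL brought to 2 mL → factor 2000/200 = 10
Overall dilution factor = 2.5 × 20 × 12 × 15 × 10 = 90000
Final = 2.50 M / 90000 = 2.778 × 10^-5 M = 27.8 μM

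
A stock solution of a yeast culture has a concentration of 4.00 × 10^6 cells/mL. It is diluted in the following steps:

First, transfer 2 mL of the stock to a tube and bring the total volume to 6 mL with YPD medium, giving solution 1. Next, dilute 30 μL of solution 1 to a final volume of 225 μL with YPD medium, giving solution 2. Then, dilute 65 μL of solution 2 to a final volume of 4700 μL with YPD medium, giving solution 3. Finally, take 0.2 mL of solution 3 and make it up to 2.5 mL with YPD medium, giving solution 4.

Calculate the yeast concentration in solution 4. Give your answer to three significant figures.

Step 1: 2 mL brought to 6 mL → factor 6/2 = 3
Step 2: 30 μL brought to 225 μL → factor 225/30 = 7.5
Step 3: 65 μL brought to 4700 μL → factor 4700/65 = 72.308
Step 4: 0.2 mL brought to 2.5 mL → factor 2.5/0.2 = 12.5
Dilution factor through solution 4 = 3 × 7.5 × 72.308 × 12.5 = 20337
[solution 4] = 4.00 × 10^6 cells/mL / 20337 = 197 cells/mL

197 cells/mL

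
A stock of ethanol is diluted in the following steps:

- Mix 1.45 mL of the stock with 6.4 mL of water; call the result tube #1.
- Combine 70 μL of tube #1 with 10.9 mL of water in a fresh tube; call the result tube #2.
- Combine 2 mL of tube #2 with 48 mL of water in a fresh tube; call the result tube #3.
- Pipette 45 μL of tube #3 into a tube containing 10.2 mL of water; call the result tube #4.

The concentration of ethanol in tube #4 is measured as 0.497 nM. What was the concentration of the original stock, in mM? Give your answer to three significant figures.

Step 1: 1.45 mL + 6.4 mL = 7.85 mL total → factor 7.85/1.45 = 5.4138
Step 2: 70 μL + 10.9 mL = 10970 μL total → factor 10970/70 = 156.71
Step 3: 2 mL + 48 mL = 50 mL total → factor 50/2 = 25
Step 4: 45 μL + 10.2 mL = 10245 μL total → factor 10245/45 = 227.67
Overall dilution factor = 5.4138 × 156.71 × 25 × 227.67 = 4.8289 × 10^6
Stock = 0.497 nM × 4.8289 × 10^6 = 2.400 × 10^6 nM = 2.40 mM

2.40 mM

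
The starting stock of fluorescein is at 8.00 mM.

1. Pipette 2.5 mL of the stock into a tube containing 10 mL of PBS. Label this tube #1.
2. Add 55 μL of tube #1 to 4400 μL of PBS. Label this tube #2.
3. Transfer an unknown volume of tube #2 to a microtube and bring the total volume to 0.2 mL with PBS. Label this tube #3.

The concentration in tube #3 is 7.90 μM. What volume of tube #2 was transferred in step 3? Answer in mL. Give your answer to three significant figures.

Step 1: 2.5 mL + 10 mL = 12.5 mL total → factor 12.5/2.5 = 5
Step 2: 55 μL + 4400 μL = 4455 μL total → factor 4455/55 = 81
Step 3: v brought to 0.2 mL → factor = 0.2 mL/v
Product of known-step factors = 405
Overall factor = 8.00 mM / (7.90 μM) = 1012.7
Step-3 factor = 1012.7 / 405 = 2.5004
v = 0.2 mL / 2.5004 = 0.0800 mL

0.0800 mL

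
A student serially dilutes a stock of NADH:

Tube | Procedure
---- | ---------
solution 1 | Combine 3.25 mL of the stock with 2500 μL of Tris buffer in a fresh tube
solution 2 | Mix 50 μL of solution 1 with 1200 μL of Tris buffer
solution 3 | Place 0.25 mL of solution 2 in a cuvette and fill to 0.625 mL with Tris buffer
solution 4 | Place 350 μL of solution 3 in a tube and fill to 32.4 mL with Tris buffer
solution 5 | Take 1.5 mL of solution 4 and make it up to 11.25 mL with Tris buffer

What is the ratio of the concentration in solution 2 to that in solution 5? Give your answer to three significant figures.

Step 1: 3.25 mL + 2500 μL = 5.75 mL total → factor 5.75/3.25 = 1.7692
Step 2: 50 μL + 1200 μL = 1250 μL total → factor 1250/50 = 25
Step 3: 0.25 mL brought to 0.625 mL → factor 0.625/0.25 = 2.5
Step 4: 350 μL brought to 32.4 mL → factor 32400/350 = 92.571
Step 5: 1.5 mL brought to 11.25 mL → factor 11.25/1.5 = 7.5
Dilution factor to solution 2 = 44.231; to solution 5 = 76772
[solution 2]/[solution 5] = (factor to solution 5)/(factor to solution 2) = 76772/44.231 = 1.74 × 10^3

1.74 × 10^3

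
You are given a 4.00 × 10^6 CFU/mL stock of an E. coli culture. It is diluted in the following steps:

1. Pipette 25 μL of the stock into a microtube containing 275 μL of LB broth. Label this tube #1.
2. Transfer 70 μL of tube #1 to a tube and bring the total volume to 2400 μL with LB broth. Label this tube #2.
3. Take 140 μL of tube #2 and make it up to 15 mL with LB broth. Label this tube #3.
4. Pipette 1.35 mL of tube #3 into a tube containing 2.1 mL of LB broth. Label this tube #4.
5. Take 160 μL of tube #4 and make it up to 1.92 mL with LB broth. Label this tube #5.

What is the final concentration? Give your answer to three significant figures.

Step 1: 25 μL + 275 μL = 300 μL total → factor 300/25 = 12
Step 2: 70 μL brought to 2400 μL → factor 2400/70 = 34.286
Step 3: 140 μL brought to 15 mL → factor 15000/140 = 107.14
Step 4: 1.35 mL + 2.1 mL = 3.45 mL total → factor 3.45/1.35 = 2.5556
Step 5: 160 μL brought to 1.92 mL → factor 1920/160 = 12
Overall dilution factor = 12 × 34.286 × 107.14 × 2.5556 × 12 = 1.3518 × 10^6
Final = 4.00 × 10^6 CFU/mL / 1.3518 × 10^6 = 2.96 CFU/mL

2.96 CFU/mL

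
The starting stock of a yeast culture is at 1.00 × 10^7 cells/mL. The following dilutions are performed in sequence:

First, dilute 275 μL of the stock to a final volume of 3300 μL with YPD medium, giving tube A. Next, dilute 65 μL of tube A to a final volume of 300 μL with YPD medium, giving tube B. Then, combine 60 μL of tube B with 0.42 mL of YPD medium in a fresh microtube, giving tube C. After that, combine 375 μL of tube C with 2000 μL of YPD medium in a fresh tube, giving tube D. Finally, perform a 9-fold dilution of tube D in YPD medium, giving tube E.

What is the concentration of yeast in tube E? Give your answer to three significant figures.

396 cells/mL

Step 1: 275 μL brought to 3300 μL → factor 3300/275 = 12
Step 2: 65 μL brought to 300 μL → factor 300/65 = 4.6154
Step 3: 60 μL + 0.42 mL = 480 μL total → factor 480/60 = 8
Step 4: 375 μL + 2000 μL = 2375 μL total → factor 2375/375 = 6.3333
Step 5: 9-fold → factor 9
Overall dilution factor = 12 × 4.6154 × 8 × 6.3333 × 9 = 25255
Final = 1.00 × 10^7 cells/mL / 25255 = 396 cells/mL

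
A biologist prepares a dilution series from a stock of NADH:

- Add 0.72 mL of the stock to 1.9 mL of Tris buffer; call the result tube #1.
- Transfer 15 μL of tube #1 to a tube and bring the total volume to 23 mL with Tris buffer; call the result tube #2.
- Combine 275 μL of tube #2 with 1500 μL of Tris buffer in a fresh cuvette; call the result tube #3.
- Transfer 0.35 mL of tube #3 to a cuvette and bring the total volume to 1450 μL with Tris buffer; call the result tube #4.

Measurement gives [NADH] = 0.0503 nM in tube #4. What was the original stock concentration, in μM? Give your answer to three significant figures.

Step 1: 0.72 mL + 1.9 mL = 2.62 mL total → factor 2.62/0.72 = 3.6389
Step 2: 15 μL brought to 23 mL → factor 23000/15 = 1533.3
Step 3: 275 μL + 1500 μL = 1775 μL total → factor 1775/275 = 6.4545
Step 4: 0.35 mL brought to 1450 μL → factor 1.45/0.35 = 4.1429
Overall dilution factor = 3.6389 × 1533.3 × 6.4545 × 4.1429 = 1.492 × 10^5
Stock = 0.0503 nM × 1.492 × 10^5 = 7505 nM = 7.50 μM

7.50 μM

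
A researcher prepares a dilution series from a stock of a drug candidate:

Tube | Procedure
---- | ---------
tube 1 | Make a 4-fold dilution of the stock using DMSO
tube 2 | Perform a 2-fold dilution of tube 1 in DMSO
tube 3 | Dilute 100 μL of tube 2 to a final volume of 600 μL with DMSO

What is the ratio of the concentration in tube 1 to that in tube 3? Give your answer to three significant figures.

Step 1: 4-fold → factor 4
Step 2: 2-fold → factor 2
Step 3: 100 μL brought to 600 μL → factor 600/100 = 6
Dilution factor to tube 1 = 4; to tube 3 = 48
[tube 1]/[tube 3] = (factor to tube 3)/(factor to tube 1) = 48/4 = 12.0

12.0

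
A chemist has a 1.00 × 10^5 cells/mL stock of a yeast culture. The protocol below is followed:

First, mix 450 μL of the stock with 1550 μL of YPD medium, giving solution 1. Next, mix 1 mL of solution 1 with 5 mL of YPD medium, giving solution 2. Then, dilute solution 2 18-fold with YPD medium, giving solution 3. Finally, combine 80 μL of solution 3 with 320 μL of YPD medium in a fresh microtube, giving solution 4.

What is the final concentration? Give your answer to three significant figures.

41.7 cells/mL

Step 1: 450 μL + 1550 μL = 2000 μL total → factor 2000/450 = 4.4444
Step 2: 1 mL + 5 mL = 6 mL total → factor 6/1 = 6
Step 3: 18-fold → factor 18
Step 4: 80 μL + 320 μL = 400 μL total → factor 400/80 = 5
Overall dilution factor = 4.4444 × 6 × 18 × 5 = 2400
Final = 1.00 × 10^5 cells/mL / 2400 = 41.7 cells/mL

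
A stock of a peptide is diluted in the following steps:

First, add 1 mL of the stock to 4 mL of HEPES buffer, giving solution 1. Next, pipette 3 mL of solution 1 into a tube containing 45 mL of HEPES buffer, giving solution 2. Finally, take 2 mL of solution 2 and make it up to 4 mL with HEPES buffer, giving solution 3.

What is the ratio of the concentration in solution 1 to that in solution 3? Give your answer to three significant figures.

Step 1: 1 mL + 4 mL = 5 mL total → factor 5/1 = 5
Step 2: 3 mL + 45 mL = 48 mL total → factor 48/3 = 16
Step 3: 2 mL brought to 4 mL → factor 4/2 = 2
Dilution factor to solution 1 = 5; to solution 3 = 160
[solution 1]/[solution 3] = (factor to solution 3)/(factor to solution 1) = 160/5 = 32.0

32.0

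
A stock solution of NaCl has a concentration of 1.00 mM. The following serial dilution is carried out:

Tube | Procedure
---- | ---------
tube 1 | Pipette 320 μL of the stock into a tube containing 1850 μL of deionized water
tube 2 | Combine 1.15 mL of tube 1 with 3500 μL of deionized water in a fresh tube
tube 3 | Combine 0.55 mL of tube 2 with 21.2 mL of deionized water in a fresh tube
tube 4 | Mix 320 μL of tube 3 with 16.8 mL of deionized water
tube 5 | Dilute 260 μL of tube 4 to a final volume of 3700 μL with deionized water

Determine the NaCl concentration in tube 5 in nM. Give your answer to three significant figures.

Step 1: 320 μL + 1850 μL = 2170 μL total → factor 2170/320 = 6.7812
Step 2: 1.15 mL + 3500 μL = 4.65 mL total → factor 4.65/1.15 = 4.0435
Step 3: 0.55 mL + 21.2 mL = 21.75 mL total → factor 21.75/0.55 = 39.545
Step 4: 320 μL + 16.8 mL = 17120 μL total → factor 17120/320 = 53.5
Step 5: 260 μL brought to 3700 μL → factor 3700/260 = 14.231
Overall dilution factor = 6.7812 × 4.0435 × 39.545 × 53.5 × 14.231 = 8.2555 × 10^5
Final = 1.00 mM / 8.2555 × 10^5 = 1.211 × 10^-6 mM = 1.21 nM

1.21 nM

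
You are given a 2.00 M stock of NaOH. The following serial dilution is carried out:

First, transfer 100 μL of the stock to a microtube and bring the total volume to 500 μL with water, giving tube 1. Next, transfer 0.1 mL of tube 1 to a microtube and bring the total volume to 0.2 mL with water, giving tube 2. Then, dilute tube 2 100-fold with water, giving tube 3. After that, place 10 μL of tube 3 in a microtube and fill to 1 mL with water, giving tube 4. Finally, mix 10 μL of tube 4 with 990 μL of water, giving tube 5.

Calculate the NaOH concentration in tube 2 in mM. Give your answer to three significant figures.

200 mM

Step 1: 100 μL brought to 500 μL → factor 500/100 = 5
Step 2: 0.1 mL brought to 0.2 mL → factor 0.2/0.1 = 2
Dilution factor through tube 2 = 5 × 2 = 10
[tube 2] = 2.00 M / 10 = 0.2000 M = 200 mM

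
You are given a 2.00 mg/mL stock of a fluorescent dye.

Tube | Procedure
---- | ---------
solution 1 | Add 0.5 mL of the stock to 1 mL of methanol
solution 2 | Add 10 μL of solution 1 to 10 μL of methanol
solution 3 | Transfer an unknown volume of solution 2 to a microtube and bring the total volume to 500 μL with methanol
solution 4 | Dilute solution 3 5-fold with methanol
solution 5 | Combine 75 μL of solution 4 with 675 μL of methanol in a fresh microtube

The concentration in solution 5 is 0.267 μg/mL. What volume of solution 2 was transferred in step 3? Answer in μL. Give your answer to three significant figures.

Step 1: 0.5 mL + 1 mL = 1.5 mL total → factor 1.5/0.5 = 3
Step 2: 10 μL + 10 μL = 20 μL total → factor 20/10 = 2
Step 3: v brought to 500 μL → factor = 500 μL/v
Step 4: 5-fold → factor 5
Step 5: 75 μL + 675 μL = 750 μL total → factor 750/75 = 10
Product of known-step factors = 300
Overall factor = 2.00 mg/mL / (0.267 μg/mL) = 7490.6
Step-3 factor = 7490.6 / 300 = 24.969
v = 500 μL / 24.969 = 20.0 μL

20.0 μL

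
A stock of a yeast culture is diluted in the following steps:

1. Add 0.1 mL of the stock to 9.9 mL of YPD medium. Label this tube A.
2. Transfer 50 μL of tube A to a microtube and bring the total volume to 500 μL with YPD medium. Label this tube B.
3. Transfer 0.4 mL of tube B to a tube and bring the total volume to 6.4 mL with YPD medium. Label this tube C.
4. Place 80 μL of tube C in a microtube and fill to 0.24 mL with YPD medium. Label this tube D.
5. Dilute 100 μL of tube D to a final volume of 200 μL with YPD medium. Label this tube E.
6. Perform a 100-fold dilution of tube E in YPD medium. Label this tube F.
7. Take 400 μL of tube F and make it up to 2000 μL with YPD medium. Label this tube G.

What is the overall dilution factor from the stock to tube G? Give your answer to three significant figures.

Step 1: 0.1 mL + 9.9 mL = 10 mL total → factor 10/0.1 = 100
Step 2: 50 μL brought to 500 μL → factor 500/50 = 10
Step 3: 0.4 mL brought to 6.4 mL → factor 6.4/0.4 = 16
Step 4: 80 μL brought to 0.24 mL → factor 240/80 = 3
Step 5: 100 μL brought to 200 μL → factor 200/100 = 2
Step 6: 100-fold → factor 100
Step 7: 400 μL brought to 2000 μL → factor 2000/400 = 5
Overall dilution factor = 100 × 10 × 16 × 3 × 2 × 100 × 5 = 4.8 × 10^7

4.80 × 10^7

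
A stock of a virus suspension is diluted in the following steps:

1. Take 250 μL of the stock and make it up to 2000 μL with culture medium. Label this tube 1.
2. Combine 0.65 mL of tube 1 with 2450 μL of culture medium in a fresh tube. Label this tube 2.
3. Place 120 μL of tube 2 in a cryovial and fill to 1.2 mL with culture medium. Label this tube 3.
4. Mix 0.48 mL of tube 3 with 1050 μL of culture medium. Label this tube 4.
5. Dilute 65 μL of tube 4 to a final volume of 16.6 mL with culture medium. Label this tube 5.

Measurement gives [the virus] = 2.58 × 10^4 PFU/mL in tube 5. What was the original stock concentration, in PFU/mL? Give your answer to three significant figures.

Step 1: 250 μL brought to 2000 μL → factor 2000/250 = 8
Step 2: 0.65 mL + 2450 μL = 3.1 mL total → factor 3.1/0.65 = 4.7692
Step 3: 120 μL brought to 1.2 mL → factor 1200/120 = 10
Step 4: 0.48 mL + 1050 μL = 1.53 mL total → factor 1.53/0.48 = 3.1875
Step 5: 65 μL brought to 16.6 mL → factor 16600/65 = 255.38
Overall dilution factor = 8 × 4.7692 × 10 × 3.1875 × 255.38 = 3.1059 × 10^5
Stock = 2.58 × 10^4 PFU/mL × 3.1059 × 10^5 = 8.01 × 10^9 PFU/mL

8.01 × 10^9 PFU/mL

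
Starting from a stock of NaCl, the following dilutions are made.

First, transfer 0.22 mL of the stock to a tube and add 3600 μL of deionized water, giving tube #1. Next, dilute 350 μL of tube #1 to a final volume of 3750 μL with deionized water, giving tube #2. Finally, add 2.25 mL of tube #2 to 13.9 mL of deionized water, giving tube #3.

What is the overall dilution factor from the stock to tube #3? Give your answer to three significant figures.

1.34 × 10^3

Step 1: 0.22 mL + 3600 μL = 3.82 mL total → factor 3.82/0.22 = 17.364
Step 2: 350 μL brought to 3750 μL → factor 3750/350 = 10.714
Step 3: 2.25 mL + 13.9 mL = 16.15 mL total → factor 16.15/2.25 = 7.1778
Overall dilution factor = 17.364 × 10.714 × 7.1778 = 1335.3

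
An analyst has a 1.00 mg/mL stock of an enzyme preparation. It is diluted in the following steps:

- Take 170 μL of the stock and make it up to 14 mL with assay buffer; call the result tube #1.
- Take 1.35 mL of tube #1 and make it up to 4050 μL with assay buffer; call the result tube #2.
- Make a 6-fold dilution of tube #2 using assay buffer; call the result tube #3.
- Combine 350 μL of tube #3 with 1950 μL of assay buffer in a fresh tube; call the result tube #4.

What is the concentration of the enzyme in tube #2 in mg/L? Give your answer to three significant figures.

4.05 mg/L

Step 1: 170 μL brought to 14 mL → factor 14000/170 = 82.353
Step 2: 1.35 mL brought to 4050 μL → factor 4.05/1.35 = 3
Dilution factor through tube #2 = 82.353 × 3 = 247.06
[tube #2] = 1.00 mg/mL / 247.06 = 0.004048 mg/mL = 4.05 mg/L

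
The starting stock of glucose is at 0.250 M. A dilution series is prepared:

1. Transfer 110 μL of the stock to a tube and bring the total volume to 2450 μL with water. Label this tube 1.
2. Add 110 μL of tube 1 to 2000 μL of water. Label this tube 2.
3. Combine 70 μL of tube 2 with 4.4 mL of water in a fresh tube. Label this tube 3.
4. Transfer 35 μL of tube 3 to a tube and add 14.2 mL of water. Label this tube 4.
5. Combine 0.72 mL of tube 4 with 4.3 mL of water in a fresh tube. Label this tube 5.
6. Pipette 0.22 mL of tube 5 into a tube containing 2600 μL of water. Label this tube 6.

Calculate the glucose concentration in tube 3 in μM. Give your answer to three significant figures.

Step 1: 110 μL brought to 2450 μL → factor 2450/110 = 22.273
Step 2: 110 μL + 2000 μL = 2110 μL total → factor 2110/110 = 19.182
Step 3: 70 μL + 4.4 mL = 4470 μL total → factor 4470/70 = 63.857
Dilution factor through tube 3 = 22.273 × 19.182 × 63.857 = 27282
[tube 3] = 0.250 M / 27282 = 9.164 × 10^-6 M = 9.16 μM

9.16 μM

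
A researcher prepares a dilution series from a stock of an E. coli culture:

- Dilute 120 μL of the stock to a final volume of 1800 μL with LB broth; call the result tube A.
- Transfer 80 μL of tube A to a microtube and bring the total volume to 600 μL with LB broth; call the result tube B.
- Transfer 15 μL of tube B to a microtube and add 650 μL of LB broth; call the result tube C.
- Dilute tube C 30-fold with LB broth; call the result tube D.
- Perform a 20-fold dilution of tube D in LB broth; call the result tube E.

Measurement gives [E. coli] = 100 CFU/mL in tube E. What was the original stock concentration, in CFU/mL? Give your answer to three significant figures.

2.99 × 10^8 CFU/mL

Step 1: 120 μL brought to 1800 μL → factor 1800/120 = 15
Step 2: 80 μL brought to 600 μL → factor 600/80 = 7.5
Step 3: 15 μL + 650 μL = 665 μL total → factor 665/15 = 44.333
Step 4: 30-fold → factor 30
Step 5: 20-fold → factor 20
Overall dilution factor = 15 × 7.5 × 44.333 × 30 × 20 = 2.9925 × 10^6
Stock = 100 CFU/mL × 2.9925 × 10^6 = 2.99 × 10^8 CFU/mL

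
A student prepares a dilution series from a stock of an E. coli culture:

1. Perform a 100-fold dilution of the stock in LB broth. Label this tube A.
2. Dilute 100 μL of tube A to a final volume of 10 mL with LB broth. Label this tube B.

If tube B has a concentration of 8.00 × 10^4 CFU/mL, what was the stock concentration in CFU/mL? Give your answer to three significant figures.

Step 1: 100-fold → factor 100
Step 2: 100 μL brought to 10 mL → factor 10000/100 = 100
Overall dilution factor = 100 × 100 = 10000
Stock = 8.00 × 10^4 CFU/mL × 10000 = 8.00 × 10^8 CFU/mL

8.00 × 10^8 CFU/mL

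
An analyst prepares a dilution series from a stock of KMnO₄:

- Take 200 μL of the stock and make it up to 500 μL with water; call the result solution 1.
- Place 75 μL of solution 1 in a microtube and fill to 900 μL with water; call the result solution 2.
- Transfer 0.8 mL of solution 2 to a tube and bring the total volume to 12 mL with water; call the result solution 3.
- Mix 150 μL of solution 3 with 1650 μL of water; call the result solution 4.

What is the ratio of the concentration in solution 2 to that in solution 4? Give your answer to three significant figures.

Step 1: 200 μL brought to 500 μL → factor 500/200 = 2.5
Step 2: 75 μL brought to 900 μL → factor 900/75 = 12
Step 3: 0.8 mL brought to 12 mL → factor 12/0.8 = 15
Step 4: 150 μL + 1650 μL = 1800 μL total → factor 1800/150 = 12
Dilution factor to solution 2 = 30; to solution 4 = 5400
[solution 2]/[solution 4] = (factor to solution 4)/(factor to solution 2) = 5400/30 = 180

180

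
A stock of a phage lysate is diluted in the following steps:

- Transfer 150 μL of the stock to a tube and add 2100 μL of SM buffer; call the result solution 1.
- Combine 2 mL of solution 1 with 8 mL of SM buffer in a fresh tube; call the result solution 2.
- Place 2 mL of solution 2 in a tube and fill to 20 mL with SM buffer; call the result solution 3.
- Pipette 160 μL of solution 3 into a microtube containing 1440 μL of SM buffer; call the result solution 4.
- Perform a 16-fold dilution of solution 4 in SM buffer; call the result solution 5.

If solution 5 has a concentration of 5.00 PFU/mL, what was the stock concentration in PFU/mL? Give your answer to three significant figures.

6.00 × 10^5 PFU/mL

Step 1: 150 μL + 2100 μL = 2250 μL total → factor 2250/150 = 15
Step 2: 2 mL + 8 mL = 10 mL total → factor 10/2 = 5
Step 3: 2 mL brought to 20 mL → factor 20/2 = 10
Step 4: 160 μL + 1440 μL = 1600 μL total → factor 1600/160 = 10
Step 5: 16-fold → factor 16
Overall dilution factor = 15 × 5 × 10 × 10 × 16 = 1.2 × 10^5
Stock = 5.00 PFU/mL × 1.2 × 10^5 = 6.00 × 10^5 PFU/mL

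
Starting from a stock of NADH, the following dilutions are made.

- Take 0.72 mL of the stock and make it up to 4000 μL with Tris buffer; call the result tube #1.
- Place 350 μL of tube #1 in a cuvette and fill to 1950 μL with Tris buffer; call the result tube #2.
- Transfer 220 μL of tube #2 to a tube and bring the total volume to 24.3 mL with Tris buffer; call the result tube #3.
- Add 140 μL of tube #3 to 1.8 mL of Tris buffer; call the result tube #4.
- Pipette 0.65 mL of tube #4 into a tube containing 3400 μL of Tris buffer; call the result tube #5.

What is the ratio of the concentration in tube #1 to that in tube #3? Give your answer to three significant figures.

Step 1: 0.72 mL brought to 4000 μL → factor 4/0.72 = 5.5556
Step 2: 350 μL brought to 1950 μL → factor 1950/350 = 5.5714
Step 3: 220 μL brought to 24.3 mL → factor 24300/220 = 110.45
Dilution factor to tube #1 = 5.5556; to tube #3 = 3418.8
[tube #1]/[tube #3] = (factor to tube #3)/(factor to tube #1) = 3418.8/5.5556 = 615

615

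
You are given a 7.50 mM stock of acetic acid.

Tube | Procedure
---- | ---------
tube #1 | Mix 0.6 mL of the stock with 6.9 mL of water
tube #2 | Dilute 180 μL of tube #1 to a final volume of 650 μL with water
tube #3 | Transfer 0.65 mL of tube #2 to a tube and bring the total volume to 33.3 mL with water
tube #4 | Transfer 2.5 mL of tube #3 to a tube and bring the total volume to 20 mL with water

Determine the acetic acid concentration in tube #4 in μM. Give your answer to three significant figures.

Step 1: 0.6 mL + 6.9 mL = 7.5 mL total → factor 7.5/0.6 = 12.5
Step 2: 180 μL brought to 650 μL → factor 650/180 = 3.6111
Step 3: 0.65 mL brought to 33.3 mL → factor 33.3/0.65 = 51.231
Step 4: 2.5 mL brought to 20 mL → factor 20/2.5 = 8
Overall dilution factor = 12.5 × 3.6111 × 51.231 × 8 = 18500
Final = 7.50 mM / 18500 = 0.0004054 mM = 0.405 μM

0.405 μM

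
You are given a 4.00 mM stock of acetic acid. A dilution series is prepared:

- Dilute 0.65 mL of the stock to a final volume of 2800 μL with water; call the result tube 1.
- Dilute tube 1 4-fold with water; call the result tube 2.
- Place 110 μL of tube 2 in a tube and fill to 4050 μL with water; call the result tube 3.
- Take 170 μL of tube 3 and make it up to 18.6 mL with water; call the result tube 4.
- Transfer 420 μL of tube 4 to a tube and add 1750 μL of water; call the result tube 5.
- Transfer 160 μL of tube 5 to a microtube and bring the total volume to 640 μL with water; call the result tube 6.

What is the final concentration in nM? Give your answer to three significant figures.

Step 1: 0.65 mL brought to 2800 μL → factor 2.8/0.65 = 4.3077
Step 2: 4-fold → factor 4
Step 3: 110 μL brought to 4050 μL → factor 4050/110 = 36.818
Step 4: 170 μL brought to 18.6 mL → factor 18600/170 = 109.41
Step 5: 420 μL + 1750 μL = 2170 μL total → factor 2170/420 = 5.1667
Step 6: 160 μL brought to 640 μL → factor 640/160 = 4
Overall dilution factor = 4.3077 × 4 × 36.818 × 109.41 × 5.1667 × 4 = 1.4345 × 10^6
Final = 4.00 mM / 1.4345 × 10^6 = 2.788 × 10^-6 mM = 2.79 nM

2.79 nM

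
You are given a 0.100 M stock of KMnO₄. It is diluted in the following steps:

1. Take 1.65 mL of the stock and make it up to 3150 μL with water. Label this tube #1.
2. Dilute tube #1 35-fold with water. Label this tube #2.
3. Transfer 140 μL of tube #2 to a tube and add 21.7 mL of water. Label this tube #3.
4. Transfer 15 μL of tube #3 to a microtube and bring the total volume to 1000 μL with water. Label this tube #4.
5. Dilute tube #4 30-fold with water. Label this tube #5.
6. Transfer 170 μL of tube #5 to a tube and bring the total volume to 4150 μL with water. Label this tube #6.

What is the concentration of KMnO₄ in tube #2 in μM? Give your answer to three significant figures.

1.50 × 10^3 μM

Step 1: 1.65 mL brought to 3150 μL → factor 3.15/1.65 = 1.9091
Step 2: 35-fold → factor 35
Dilution factor through tube #2 = 1.9091 × 35 = 66.818
[tube #2] = 0.100 M / 66.818 = 0.001497 M = 1.50 × 10^3 μM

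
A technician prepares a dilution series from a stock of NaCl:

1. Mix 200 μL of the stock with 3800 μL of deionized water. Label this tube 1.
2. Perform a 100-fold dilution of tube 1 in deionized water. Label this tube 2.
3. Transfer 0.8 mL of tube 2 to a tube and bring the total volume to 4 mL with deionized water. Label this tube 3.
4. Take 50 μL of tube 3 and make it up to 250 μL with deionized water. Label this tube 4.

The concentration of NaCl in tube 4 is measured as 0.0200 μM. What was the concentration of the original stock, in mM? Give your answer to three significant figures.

1.00 mM

Step 1: 200 μL + 3800 μL = 4000 μL total → factor 4000/200 = 20
Step 2: 100-fold → factor 100
Step 3: 0.8 mL brought to 4 mL → factor 4/0.8 = 5
Step 4: 50 μL brought to 250 μL → factor 250/50 = 5
Overall dilution factor = 20 × 100 × 5 × 5 = 50000
Stock = 0.0200 μM × 50000 = 1000 μM = 1.00 mM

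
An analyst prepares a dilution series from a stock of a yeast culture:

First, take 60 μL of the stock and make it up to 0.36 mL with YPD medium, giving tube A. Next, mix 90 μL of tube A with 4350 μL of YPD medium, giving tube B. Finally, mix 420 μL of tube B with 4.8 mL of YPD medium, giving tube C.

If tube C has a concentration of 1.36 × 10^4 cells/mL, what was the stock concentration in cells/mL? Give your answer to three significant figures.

5.00 × 10^7 cells/mL

Step 1: 60 μL brought to 0.36 mL → factor 360/60 = 6
Step 2: 90 μL + 4350 μL = 4440 μL total → factor 4440/90 = 49.333
Step 3: 420 μL + 4.8 mL = 5220 μL total → factor 5220/420 = 12.429
Overall dilution factor = 6 × 49.333 × 12.429 = 3678.9
Stock = 1.36 × 10^4 cells/mL × 3678.9 = 5.00 × 10^7 cells/mL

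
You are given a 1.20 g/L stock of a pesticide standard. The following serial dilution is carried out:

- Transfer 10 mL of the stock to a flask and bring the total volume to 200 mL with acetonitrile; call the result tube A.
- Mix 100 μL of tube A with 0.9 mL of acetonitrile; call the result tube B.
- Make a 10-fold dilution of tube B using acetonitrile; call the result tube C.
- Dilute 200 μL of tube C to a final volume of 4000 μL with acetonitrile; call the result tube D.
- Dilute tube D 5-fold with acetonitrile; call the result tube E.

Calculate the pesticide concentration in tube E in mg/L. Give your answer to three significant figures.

Step 1: 10 mL brought to 200 mL → factor 200/10 = 20
Step 2: 100 μL + 0.9 mL = 1000 μL total → factor 1000/100 = 10
Step 3: 10-fold → factor 10
Step 4: 200 μL brought to 4000 μL → factor 4000/200 = 20
Step 5: 5-fold → factor 5
Dilution factor through tube E = 20 × 10 × 10 × 20 × 5 = 2 × 10^5
[tube E] = 1.20 g/L / 2 × 10^5 = 6.000 × 10^-6 g/L = 0.00600 mg/L

0.00600 mg/L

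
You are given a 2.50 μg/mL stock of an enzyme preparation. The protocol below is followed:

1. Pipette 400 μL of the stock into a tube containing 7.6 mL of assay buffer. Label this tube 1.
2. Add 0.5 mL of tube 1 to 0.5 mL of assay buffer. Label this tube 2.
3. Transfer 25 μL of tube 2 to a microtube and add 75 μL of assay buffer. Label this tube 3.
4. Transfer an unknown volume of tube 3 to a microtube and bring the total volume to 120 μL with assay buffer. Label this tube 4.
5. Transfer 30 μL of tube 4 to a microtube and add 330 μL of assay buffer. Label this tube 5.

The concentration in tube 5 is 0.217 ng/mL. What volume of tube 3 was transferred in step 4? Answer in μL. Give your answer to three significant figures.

20.0 μL

Step 1: 400 μL + 7.6 mL = 8000 μL total → factor 8000/400 = 20
Step 2: 0.5 mL + 0.5 mL = 1 mL total → factor 1/0.5 = 2
Step 3: 25 μL + 75 μL = 100 μL total → factor 100/25 = 4
Step 4: v brought to 120 μL → factor = 120 μL/v
Step 5: 30 μL + 330 μL = 360 μL total → factor 360/30 = 12
Product of known-step factors = 1920
Overall factor = 2.50 μg/mL / (0.217 ng/mL) = 11521
Step-4 factor = 11521 / 1920 = 6.0004
v = 120 μL / 6.0004 = 20.0 μL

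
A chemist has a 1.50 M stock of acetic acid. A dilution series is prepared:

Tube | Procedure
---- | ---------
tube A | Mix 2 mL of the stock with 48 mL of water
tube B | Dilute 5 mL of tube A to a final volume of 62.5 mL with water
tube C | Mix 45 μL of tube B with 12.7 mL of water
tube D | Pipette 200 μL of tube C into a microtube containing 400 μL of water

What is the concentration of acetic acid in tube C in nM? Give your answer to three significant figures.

Step 1: 2 mL + 48 mL = 50 mL total → factor 50/2 = 25
Step 2: 5 mL brought to 62.5 mL → factor 62.5/5 = 12.5
Step 3: 45 μL + 12.7 mL = 12745 μL total → factor 12745/45 = 283.22
Dilution factor through tube C = 25 × 12.5 × 283.22 = 88507
[tube C] = 1.50 M / 88507 = 1.695 × 10^-5 M = 1.69 × 10^4 nM

1.69 × 10^4 nM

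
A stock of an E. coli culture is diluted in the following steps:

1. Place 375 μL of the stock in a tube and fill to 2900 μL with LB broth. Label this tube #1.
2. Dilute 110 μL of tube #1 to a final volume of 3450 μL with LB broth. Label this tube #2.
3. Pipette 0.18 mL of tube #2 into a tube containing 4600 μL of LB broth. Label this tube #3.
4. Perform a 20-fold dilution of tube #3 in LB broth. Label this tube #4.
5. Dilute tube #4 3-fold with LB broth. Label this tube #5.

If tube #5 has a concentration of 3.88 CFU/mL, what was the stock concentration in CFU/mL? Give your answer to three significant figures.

1.50 × 10^6 CFU/mL

Step 1: 375 μL brought to 2900 μL → factor 2900/375 = 7.7333
Step 2: 110 μL brought to 3450 μL → factor 3450/110 = 31.364
Step 3: 0.18 mL + 4600 μL = 4.78 mL total → factor 4.78/0.18 = 26.556
Step 4: 20-fold → factor 20
Step 5: 3-fold → factor 3
Overall dilution factor = 7.7333 × 31.364 × 26.556 × 20 × 3 = 3.8646 × 10^5
Stock = 3.88 CFU/mL × 3.8646 × 10^5 = 1.50 × 10^6 CFU/mL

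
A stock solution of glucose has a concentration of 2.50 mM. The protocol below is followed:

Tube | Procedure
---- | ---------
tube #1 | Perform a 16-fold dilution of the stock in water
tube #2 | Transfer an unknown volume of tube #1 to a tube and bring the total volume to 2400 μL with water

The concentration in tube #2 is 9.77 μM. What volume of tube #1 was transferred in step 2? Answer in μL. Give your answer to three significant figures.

150 μL

Step 1: 16-fold → factor 16
Step 2: v brought to 2400 μL → factor = 2400 μL/v
Product of known-step factors = 16
Overall factor = 2.50 mM / (9.77 μM) = 255.89
Step-2 factor = 255.89 / 16 = 15.993
v = 2400 μL / 15.993 = 150 μL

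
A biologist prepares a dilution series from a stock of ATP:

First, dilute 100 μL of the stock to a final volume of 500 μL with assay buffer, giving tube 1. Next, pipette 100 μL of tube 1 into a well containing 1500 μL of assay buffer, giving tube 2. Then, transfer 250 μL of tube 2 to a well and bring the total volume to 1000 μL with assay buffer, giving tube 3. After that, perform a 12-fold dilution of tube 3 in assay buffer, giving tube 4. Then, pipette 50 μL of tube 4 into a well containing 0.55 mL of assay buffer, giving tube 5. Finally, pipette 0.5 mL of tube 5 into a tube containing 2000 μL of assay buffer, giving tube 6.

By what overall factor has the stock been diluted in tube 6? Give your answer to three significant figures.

2.30 × 10^5

Step 1: 100 μL brought to 500 μL → factor 500/100 = 5
Step 2: 100 μL + 1500 μL = 1600 μL total → factor 1600/100 = 16
Step 3: 250 μL brought to 1000 μL → factor 1000/250 = 4
Step 4: 12-fold → factor 12
Step 5: 50 μL + 0.55 mL = 600 μL total → factor 600/50 = 12
Step 6: 0.5 mL + 2000 μL = 2.5 mL total → factor 2.5/0.5 = 5
Overall dilution factor = 5 × 16 × 4 × 12 × 12 × 5 = 2.304 × 10^5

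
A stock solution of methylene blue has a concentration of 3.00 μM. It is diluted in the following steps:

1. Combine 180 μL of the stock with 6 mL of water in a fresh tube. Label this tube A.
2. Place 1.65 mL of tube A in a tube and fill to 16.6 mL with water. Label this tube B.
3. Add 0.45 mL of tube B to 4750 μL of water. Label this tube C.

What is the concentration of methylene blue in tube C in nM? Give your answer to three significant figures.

0.752 nM

Step 1: 180 μL + 6 mL = 6180 μL total → factor 6180/180 = 34.333
Step 2: 1.65 mL brought to 16.6 mL → factor 16.6/1.65 = 10.061
Step 3: 0.45 mL + 4750 μL = 5.2 mL total → factor 5.2/0.45 = 11.556
Overall dilution factor = 34.333 × 10.061 × 11.556 = 3991.5
Final = 3.00 μM / 3991.5 = 0.0007516 μM = 0.752 nM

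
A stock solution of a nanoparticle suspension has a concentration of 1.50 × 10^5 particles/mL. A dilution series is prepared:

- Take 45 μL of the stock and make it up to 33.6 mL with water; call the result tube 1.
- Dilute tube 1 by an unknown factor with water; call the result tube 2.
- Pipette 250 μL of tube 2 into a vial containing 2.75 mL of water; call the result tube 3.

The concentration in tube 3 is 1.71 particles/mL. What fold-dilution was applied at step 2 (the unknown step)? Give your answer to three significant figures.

9.79-fold

Step 1: 45 μL brought to 33.6 mL → factor 33600/45 = 746.67
Step 2: unknown factor x
Step 3: 250 μL + 2.75 mL = 3000 μL total → factor 3000/250 = 12
Product of known-step factors = 8960
Overall factor = 1.50 × 10^5 particles/mL / (1.71 particles/mL) = 87719
x = 87719 / 8960 = 9.79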